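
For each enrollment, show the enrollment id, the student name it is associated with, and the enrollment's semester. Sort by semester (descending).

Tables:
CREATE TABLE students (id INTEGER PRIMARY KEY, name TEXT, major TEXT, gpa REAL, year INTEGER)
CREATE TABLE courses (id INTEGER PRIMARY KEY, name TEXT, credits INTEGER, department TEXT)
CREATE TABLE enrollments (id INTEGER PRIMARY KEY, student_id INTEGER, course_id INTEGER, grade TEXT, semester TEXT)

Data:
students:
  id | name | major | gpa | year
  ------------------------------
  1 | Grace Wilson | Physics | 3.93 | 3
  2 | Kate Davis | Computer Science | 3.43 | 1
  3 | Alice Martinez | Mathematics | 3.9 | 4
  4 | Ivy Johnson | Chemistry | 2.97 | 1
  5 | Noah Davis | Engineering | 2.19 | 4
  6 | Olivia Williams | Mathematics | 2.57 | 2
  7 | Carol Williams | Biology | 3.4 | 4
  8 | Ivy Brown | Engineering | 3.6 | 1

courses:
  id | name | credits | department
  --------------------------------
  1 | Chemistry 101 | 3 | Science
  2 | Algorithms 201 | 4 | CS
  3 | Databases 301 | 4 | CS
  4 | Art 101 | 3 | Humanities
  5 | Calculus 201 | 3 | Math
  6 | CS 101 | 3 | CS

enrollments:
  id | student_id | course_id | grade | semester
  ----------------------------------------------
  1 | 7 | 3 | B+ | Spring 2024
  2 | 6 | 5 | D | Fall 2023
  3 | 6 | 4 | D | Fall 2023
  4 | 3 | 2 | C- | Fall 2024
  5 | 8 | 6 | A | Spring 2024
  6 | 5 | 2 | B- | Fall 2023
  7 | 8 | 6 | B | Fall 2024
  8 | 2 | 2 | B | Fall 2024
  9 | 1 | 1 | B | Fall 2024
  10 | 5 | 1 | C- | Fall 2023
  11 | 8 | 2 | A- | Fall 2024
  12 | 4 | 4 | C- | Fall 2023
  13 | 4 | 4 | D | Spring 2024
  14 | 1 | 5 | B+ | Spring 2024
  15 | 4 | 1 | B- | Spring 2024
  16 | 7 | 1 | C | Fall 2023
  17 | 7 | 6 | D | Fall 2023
SELECT c.id, p.name AS student, c.semester FROM enrollments c JOIN students p ON c.student_id = p.id ORDER BY c.semester DESC

Execution result:
id | student | semester
1 | Carol Williams | Spring 2024
5 | Ivy Brown | Spring 2024
13 | Ivy Johnson | Spring 2024
14 | Grace Wilson | Spring 2024
15 | Ivy Johnson | Spring 2024
4 | Alice Martinez | Fall 2024
7 | Ivy Brown | Fall 2024
8 | Kate Davis | Fall 2024
9 | Grace Wilson | Fall 2024
11 | Ivy Brown | Fall 2024
2 | Olivia Williams | Fall 2023
3 | Olivia Williams | Fall 2023
6 | Noah Davis | Fall 2023
10 | Noah Davis | Fall 2023
12 | Ivy Johnson | Fall 2023
16 | Carol Williams | Fall 2023
17 | Carol Williams | Fall 2023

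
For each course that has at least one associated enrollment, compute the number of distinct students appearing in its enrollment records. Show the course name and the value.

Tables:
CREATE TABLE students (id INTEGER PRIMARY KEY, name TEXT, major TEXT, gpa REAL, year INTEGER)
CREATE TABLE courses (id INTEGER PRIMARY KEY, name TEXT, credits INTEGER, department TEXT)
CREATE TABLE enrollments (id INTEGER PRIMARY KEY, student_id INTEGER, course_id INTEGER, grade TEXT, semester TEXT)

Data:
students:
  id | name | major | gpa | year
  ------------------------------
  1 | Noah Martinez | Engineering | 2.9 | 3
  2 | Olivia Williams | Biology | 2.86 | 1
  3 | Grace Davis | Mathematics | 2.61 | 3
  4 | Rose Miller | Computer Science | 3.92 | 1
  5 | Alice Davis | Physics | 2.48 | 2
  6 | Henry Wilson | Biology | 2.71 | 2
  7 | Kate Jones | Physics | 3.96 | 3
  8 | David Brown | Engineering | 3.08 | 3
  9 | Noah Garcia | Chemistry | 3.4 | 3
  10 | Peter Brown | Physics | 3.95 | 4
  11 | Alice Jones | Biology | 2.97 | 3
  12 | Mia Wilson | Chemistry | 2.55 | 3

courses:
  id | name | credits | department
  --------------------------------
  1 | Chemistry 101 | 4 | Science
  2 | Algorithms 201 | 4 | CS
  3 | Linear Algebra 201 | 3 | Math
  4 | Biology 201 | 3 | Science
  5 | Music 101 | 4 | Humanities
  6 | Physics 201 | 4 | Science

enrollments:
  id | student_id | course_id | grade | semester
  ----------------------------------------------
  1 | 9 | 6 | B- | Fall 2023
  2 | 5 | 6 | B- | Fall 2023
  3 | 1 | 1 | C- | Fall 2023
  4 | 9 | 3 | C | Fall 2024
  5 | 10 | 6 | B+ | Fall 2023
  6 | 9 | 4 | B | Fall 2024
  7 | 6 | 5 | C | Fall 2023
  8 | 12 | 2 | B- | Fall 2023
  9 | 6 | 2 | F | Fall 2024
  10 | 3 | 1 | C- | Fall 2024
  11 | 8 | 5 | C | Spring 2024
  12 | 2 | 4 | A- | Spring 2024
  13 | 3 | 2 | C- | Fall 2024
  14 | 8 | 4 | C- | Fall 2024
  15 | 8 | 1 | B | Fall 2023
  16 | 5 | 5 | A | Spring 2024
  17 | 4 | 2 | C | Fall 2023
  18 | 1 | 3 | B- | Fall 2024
SELECT p.name, COUNT(DISTINCT c.student_id) AS distinct_student_count FROM enrollments c JOIN courses p ON c.course_id = p.id GROUP BY p.id, p.name

Execution result:
name | distinct_student_count
Chemistry 101 | 3
Algorithms 201 | 4
Linear Algebra 201 | 2
Biology 201 | 3
Music 101 | 3
Physics 201 | 3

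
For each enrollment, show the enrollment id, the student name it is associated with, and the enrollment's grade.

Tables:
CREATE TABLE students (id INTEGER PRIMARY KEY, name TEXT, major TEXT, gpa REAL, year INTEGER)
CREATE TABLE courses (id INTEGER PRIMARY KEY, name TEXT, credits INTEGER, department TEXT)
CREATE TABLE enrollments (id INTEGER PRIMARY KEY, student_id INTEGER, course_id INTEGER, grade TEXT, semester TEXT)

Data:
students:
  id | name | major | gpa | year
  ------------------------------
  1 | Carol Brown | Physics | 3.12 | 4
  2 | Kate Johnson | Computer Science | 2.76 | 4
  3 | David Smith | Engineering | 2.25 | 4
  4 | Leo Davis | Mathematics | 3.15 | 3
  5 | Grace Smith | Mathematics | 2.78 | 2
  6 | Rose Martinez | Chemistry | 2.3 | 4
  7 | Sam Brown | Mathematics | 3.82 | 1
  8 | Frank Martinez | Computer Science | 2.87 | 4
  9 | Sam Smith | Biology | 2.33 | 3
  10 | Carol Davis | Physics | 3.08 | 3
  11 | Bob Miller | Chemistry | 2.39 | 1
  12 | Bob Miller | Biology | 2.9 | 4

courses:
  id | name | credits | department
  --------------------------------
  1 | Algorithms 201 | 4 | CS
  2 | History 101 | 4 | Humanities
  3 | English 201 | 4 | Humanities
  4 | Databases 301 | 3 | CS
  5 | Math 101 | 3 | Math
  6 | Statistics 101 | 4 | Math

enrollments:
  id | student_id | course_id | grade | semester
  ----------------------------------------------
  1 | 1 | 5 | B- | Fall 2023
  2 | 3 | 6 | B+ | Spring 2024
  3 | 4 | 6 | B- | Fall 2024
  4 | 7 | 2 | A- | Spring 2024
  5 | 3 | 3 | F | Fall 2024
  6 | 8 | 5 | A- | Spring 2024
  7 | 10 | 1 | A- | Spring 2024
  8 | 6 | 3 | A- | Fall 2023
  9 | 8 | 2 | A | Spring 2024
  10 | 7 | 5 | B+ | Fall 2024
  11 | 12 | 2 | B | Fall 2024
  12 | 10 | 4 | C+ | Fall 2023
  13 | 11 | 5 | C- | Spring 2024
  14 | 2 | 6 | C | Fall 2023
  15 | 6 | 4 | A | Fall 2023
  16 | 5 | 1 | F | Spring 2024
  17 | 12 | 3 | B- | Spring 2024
SELECT c.id, p.name AS student, c.grade FROM enrollments c JOIN students p ON c.student_id = p.id

Execution result:
id | student | grade
1 | Carol Brown | B-
2 | David Smith | B+
3 | Leo Davis | B-
4 | Sam Brown | A-
5 | David Smith | F
6 | Frank Martinez | A-
7 | Carol Davis | A-
8 | Rose Martinez | A-
9 | Frank Martinez | A
10 | Sam Brown | B+
11 | Bob Miller | B
12 | Carol Davis | C+
13 | Bob Miller | C-
14 | Kate Johnson | C
15 | Rose Martinez | A
16 | Grace Smith | F
17 | Bob Miller | B-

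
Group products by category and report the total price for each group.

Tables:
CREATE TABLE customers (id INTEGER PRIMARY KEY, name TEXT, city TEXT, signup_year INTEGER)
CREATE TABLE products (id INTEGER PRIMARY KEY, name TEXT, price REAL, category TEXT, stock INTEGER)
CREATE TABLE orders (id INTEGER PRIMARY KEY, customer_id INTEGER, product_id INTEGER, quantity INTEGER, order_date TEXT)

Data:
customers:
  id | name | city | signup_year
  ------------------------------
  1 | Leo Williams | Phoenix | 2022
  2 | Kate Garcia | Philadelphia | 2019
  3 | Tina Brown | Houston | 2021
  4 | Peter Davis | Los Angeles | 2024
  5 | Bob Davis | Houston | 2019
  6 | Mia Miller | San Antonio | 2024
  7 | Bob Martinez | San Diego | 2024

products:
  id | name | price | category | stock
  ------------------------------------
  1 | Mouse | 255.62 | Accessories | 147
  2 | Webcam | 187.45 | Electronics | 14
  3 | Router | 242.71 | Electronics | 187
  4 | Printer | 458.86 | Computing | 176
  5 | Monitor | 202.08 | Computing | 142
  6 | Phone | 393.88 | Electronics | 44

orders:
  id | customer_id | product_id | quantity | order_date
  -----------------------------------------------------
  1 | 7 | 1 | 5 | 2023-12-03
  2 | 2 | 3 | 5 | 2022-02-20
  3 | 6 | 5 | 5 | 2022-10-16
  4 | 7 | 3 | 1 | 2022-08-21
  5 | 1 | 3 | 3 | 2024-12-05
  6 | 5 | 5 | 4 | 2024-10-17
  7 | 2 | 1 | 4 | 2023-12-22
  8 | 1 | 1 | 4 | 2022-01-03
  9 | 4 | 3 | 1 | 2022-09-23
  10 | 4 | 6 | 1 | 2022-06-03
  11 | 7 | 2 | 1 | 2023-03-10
SELECT category, SUM(price) AS sum_price FROM products GROUP BY category

Execution result:
category | sum_price
Accessories | 255.62
Computing | 660.94
Electronics | 824.04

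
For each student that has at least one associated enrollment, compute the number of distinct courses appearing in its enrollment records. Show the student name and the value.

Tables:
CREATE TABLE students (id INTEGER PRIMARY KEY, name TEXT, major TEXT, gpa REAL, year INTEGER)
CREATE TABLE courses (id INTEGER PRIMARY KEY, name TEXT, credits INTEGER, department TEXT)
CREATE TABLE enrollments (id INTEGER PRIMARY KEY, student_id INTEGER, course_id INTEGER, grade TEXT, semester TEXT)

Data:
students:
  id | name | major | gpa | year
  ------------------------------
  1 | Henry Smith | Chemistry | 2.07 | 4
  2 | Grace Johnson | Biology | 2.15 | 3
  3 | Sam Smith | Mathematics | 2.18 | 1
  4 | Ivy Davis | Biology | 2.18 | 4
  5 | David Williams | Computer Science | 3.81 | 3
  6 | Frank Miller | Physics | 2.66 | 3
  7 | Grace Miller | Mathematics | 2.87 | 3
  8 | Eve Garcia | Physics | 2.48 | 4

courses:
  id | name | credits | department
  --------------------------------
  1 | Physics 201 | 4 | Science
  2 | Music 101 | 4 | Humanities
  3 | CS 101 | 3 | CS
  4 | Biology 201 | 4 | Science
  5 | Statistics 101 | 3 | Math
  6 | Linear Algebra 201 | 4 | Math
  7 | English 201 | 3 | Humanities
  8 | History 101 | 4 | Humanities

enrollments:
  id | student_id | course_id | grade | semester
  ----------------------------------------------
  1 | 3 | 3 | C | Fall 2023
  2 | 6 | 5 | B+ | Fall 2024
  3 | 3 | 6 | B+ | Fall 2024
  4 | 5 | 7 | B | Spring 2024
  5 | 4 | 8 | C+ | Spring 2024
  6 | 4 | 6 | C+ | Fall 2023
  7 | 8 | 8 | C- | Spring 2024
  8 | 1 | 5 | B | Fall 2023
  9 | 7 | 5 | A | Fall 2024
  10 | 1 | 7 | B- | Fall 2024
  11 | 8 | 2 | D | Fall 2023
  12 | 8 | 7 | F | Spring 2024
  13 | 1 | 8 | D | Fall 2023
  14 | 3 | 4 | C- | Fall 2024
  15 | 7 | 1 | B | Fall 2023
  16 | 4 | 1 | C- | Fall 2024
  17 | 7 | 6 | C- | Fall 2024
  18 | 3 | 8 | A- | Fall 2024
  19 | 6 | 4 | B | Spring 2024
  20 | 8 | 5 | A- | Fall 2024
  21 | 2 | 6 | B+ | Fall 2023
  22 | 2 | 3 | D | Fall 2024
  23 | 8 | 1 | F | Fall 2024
SELECT p.name, COUNT(DISTINCT c.course_id) AS distinct_course_count FROM enrollments c JOIN students p ON c.student_id = p.id GROUP BY p.id, p.name

Execution result:
name | distinct_course_count
Henry Smith | 3
Grace Johnson | 2
Sam Smith | 4
Ivy Davis | 3
David Williams | 1
Frank Miller | 2
Grace Miller | 3
Eve Garcia | 5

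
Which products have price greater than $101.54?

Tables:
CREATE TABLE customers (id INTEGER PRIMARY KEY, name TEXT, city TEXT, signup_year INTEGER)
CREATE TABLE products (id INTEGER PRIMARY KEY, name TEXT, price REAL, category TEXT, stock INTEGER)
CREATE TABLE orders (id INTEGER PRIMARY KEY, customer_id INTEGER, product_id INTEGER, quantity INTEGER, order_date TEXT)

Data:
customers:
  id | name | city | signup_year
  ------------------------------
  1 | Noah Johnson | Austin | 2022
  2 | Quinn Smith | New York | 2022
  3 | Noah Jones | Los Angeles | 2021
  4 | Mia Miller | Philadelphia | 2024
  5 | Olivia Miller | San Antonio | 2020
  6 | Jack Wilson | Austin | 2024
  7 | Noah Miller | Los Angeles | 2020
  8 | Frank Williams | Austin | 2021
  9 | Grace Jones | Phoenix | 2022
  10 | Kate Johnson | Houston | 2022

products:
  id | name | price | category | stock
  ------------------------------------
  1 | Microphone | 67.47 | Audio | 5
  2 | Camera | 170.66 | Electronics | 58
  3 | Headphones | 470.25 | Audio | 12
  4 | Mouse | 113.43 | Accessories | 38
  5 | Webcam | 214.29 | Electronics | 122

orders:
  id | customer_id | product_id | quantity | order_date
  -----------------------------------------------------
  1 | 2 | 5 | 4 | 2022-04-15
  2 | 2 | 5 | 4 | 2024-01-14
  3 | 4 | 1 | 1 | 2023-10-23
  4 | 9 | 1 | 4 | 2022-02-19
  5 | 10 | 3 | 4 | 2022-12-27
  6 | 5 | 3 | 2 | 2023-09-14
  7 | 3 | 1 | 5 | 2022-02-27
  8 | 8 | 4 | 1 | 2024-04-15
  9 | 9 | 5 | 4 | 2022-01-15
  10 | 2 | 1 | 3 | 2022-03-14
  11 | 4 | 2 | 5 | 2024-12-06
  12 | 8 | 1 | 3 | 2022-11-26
SELECT name, price FROM products WHERE price > 101.54

Execution result:
name | price
Camera | 170.66
Headphones | 470.25
Mouse | 113.43
Webcam | 214.29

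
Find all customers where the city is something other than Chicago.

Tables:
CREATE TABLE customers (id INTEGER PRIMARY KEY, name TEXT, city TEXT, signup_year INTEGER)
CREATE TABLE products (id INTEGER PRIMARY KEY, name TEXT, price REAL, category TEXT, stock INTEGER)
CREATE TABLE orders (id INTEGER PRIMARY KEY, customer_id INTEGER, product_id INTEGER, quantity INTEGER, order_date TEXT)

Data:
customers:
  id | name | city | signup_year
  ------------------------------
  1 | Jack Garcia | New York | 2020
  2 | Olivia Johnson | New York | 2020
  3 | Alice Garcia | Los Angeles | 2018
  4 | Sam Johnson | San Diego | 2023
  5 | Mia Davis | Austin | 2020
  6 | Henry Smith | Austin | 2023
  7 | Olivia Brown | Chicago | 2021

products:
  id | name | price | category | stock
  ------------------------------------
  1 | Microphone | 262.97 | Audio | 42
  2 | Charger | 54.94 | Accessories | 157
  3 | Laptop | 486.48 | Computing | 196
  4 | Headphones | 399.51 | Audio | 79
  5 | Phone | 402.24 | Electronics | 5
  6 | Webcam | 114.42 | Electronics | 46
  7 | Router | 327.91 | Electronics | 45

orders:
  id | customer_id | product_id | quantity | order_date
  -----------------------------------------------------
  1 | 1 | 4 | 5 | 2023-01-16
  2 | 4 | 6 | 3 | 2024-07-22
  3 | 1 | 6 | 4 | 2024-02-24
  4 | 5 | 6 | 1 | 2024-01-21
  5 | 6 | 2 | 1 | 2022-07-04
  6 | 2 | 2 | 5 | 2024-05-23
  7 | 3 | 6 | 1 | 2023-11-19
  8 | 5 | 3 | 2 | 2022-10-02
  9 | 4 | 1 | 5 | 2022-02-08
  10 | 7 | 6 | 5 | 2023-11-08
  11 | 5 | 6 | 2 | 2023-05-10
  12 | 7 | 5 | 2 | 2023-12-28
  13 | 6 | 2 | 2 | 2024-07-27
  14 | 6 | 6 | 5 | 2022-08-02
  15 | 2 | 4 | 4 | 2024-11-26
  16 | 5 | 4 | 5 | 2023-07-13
SELECT name, city FROM customers WHERE city <> 'Chicago'

Execution result:
name | city
Jack Garcia | New York
Olivia Johnson | New York
Alice Garcia | Los Angeles
Sam Johnson | San Diego
Mia Davis | Austin
Henry Smith | Austin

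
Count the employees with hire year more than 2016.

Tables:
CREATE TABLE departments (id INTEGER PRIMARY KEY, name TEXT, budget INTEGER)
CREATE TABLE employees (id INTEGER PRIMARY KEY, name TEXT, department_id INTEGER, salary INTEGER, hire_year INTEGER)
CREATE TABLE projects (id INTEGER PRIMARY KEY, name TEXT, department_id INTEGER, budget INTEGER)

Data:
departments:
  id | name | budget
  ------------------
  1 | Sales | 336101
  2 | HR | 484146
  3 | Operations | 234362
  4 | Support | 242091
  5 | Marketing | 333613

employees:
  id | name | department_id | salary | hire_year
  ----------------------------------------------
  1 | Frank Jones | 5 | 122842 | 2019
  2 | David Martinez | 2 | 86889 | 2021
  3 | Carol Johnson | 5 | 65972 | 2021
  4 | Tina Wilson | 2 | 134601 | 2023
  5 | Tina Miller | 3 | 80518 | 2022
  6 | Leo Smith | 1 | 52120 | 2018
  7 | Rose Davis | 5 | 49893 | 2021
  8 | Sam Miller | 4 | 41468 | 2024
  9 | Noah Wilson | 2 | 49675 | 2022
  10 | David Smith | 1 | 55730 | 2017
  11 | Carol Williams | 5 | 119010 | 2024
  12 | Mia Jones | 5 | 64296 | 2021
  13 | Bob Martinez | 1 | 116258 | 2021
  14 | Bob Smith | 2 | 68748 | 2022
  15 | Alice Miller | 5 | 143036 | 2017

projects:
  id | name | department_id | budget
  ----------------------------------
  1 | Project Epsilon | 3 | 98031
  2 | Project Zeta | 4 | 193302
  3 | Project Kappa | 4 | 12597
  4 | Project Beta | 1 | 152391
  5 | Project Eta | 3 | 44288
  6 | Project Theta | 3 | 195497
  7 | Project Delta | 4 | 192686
SELECT COUNT(*) FROM employees WHERE hire_year > 2016

Execution result:
15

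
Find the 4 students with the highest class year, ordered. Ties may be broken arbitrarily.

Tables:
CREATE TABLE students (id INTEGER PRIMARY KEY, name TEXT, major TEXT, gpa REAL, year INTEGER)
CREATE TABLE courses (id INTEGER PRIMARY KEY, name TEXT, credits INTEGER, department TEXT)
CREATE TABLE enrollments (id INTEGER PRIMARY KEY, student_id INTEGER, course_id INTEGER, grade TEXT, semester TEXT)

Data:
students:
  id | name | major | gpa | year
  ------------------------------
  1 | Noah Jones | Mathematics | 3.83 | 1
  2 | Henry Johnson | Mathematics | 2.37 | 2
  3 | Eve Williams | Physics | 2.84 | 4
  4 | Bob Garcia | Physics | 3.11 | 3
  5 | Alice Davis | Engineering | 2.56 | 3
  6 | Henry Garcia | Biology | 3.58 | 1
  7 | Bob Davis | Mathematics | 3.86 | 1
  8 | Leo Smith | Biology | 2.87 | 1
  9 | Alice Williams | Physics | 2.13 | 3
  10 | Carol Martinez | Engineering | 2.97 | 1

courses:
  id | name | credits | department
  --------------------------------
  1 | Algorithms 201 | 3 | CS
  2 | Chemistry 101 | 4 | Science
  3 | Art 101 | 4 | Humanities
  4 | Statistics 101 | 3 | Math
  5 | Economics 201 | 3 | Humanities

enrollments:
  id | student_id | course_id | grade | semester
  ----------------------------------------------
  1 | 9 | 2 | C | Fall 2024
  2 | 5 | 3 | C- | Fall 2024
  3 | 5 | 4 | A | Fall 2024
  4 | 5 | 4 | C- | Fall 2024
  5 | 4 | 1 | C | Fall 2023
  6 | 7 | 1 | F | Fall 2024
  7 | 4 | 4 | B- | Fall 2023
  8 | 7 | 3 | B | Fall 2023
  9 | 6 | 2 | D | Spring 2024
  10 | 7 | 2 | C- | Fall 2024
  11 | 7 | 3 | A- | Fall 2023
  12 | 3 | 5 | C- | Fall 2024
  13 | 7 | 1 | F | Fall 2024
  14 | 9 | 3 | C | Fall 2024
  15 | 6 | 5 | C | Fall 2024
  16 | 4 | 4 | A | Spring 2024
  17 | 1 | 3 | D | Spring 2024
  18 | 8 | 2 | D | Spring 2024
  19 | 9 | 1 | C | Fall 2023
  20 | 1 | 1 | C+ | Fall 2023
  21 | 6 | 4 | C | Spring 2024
SELECT name, year FROM students ORDER BY year DESC LIMIT 4

Execution result:
name | year
Eve Williams | 4
Bob Garcia | 3
Alice Davis | 3
Alice Williams | 3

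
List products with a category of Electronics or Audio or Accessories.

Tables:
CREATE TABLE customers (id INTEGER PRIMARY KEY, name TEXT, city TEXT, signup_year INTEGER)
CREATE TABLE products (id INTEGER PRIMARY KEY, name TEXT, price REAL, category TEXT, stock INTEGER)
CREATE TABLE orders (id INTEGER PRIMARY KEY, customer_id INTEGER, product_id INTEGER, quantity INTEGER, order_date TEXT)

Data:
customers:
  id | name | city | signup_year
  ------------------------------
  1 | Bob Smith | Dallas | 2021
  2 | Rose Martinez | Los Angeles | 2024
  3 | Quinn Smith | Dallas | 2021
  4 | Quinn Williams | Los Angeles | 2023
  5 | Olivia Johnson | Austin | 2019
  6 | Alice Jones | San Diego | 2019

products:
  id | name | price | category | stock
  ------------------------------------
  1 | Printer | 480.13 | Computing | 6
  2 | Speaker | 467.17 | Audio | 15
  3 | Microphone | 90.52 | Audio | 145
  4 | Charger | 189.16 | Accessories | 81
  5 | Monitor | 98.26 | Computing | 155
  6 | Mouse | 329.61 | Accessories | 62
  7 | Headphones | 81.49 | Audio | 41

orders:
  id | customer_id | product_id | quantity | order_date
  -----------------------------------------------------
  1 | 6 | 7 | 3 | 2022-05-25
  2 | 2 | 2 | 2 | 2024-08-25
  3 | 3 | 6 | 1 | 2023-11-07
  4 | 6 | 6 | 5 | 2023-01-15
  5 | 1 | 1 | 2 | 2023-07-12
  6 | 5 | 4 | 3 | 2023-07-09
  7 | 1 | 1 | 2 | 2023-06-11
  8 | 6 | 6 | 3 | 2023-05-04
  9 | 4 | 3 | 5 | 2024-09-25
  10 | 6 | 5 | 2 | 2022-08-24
SELECT name, category FROM products WHERE category IN ('Electronics', 'Audio', 'Accessories')

Execution result:
name | category
Speaker | Audio
Microphone | Audio
Charger | Accessories
Mouse | Accessories
Headphones | Audio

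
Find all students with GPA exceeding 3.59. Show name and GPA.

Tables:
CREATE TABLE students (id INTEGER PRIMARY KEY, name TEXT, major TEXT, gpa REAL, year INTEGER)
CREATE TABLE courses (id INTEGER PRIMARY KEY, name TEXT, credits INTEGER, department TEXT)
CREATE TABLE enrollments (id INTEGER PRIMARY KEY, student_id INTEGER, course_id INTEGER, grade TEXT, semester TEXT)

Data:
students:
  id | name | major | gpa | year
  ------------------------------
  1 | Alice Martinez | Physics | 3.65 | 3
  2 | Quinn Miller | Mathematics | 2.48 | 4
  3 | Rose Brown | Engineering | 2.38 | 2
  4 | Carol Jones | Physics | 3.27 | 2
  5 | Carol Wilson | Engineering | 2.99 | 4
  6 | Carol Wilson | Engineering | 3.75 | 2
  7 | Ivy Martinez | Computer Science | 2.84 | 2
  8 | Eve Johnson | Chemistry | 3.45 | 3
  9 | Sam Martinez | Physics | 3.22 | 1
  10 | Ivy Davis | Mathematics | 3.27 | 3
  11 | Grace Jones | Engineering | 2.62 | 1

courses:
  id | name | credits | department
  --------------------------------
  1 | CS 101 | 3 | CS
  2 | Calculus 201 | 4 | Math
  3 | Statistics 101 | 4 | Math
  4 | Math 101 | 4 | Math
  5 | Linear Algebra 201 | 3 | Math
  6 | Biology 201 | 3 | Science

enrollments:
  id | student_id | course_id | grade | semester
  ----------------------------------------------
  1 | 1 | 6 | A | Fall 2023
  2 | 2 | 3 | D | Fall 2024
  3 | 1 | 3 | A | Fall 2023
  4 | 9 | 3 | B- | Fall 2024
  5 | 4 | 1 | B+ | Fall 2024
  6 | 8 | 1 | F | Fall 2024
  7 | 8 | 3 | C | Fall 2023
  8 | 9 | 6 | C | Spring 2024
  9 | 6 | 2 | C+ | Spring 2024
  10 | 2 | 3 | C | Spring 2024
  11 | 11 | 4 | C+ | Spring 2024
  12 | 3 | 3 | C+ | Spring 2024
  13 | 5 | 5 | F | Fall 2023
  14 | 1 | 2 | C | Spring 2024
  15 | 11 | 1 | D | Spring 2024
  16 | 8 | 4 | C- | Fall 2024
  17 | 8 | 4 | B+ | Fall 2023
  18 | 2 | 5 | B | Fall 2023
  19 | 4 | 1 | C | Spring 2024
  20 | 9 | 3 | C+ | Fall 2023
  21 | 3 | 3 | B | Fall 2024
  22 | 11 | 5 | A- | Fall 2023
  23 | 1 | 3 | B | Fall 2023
SELECT name, gpa FROM students WHERE gpa > 3.59

Execution result:
name | gpa
Alice Martinez | 3.65
Carol Wilson | 3.75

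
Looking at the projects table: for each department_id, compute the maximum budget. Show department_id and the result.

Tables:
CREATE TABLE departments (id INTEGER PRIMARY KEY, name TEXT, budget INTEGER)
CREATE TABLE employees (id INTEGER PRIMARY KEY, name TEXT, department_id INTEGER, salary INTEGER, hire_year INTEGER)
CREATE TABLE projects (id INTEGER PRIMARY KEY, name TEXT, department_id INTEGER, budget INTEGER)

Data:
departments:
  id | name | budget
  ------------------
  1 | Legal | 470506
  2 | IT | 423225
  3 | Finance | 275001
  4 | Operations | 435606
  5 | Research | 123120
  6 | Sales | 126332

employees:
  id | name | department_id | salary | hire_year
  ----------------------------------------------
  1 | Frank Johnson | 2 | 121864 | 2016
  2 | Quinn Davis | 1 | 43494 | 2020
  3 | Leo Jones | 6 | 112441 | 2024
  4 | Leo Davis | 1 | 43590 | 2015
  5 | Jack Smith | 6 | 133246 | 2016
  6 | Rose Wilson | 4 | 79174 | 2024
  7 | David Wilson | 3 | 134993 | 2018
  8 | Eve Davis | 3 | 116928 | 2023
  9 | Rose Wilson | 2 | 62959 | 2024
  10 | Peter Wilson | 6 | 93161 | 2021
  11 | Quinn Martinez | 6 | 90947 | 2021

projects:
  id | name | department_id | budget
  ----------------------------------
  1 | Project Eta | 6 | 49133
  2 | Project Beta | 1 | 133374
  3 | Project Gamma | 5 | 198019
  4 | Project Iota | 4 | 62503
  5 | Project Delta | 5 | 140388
SELECT department_id, MAX(budget) AS max_budget FROM projects GROUP BY department_id

Execution result:
department_id | max_budget
1 | 133374
4 | 62503
5 | 198019
6 | 49133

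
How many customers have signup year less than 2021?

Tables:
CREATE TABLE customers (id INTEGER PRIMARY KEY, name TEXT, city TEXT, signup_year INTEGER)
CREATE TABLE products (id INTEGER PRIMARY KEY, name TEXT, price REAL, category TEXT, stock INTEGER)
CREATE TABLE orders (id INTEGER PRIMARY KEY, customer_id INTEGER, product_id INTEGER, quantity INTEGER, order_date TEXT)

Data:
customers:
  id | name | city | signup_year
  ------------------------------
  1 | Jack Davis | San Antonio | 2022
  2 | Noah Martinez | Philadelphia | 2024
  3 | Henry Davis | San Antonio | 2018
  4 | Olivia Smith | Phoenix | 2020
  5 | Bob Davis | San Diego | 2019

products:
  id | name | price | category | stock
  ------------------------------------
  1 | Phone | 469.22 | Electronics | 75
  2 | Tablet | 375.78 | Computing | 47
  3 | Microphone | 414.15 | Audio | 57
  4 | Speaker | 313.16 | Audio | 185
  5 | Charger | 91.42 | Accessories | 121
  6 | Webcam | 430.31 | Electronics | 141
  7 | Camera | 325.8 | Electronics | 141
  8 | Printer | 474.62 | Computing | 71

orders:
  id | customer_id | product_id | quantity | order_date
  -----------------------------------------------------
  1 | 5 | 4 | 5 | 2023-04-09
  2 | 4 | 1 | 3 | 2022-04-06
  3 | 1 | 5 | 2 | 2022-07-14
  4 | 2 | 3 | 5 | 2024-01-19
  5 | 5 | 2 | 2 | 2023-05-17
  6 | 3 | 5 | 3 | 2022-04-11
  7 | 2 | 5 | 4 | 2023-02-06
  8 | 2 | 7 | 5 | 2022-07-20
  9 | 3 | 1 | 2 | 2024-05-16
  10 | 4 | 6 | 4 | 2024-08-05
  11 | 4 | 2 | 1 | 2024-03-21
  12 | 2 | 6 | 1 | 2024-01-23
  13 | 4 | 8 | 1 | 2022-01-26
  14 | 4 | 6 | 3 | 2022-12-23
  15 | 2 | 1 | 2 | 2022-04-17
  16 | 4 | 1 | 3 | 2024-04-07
SELECT COUNT(*) FROM customers WHERE signup_year < 2021

Execution result:
3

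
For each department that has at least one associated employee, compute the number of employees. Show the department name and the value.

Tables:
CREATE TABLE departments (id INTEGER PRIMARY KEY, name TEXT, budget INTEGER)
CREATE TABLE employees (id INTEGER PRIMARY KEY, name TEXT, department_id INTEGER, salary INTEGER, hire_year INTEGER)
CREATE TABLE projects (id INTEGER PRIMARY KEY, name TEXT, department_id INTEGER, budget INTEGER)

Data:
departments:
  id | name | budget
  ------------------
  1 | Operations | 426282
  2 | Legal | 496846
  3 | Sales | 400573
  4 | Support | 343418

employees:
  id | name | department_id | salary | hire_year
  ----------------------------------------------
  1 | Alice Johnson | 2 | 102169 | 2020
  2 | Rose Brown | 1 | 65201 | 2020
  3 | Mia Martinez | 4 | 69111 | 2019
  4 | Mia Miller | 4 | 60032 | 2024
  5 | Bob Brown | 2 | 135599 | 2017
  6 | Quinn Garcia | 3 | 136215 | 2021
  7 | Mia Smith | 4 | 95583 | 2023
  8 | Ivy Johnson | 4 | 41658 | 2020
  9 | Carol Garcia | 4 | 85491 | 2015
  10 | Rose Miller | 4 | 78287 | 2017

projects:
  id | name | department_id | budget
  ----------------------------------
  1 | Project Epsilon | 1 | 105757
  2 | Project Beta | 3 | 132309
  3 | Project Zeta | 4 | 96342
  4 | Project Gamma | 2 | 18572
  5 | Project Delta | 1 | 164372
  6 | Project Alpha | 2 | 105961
SELECT p.name, COUNT(*) AS n FROM employees c JOIN departments p ON c.department_id = p.id GROUP BY p.id, p.name

Execution result:
name | n
Operations | 1
Legal | 2
Sales | 1
Support | 6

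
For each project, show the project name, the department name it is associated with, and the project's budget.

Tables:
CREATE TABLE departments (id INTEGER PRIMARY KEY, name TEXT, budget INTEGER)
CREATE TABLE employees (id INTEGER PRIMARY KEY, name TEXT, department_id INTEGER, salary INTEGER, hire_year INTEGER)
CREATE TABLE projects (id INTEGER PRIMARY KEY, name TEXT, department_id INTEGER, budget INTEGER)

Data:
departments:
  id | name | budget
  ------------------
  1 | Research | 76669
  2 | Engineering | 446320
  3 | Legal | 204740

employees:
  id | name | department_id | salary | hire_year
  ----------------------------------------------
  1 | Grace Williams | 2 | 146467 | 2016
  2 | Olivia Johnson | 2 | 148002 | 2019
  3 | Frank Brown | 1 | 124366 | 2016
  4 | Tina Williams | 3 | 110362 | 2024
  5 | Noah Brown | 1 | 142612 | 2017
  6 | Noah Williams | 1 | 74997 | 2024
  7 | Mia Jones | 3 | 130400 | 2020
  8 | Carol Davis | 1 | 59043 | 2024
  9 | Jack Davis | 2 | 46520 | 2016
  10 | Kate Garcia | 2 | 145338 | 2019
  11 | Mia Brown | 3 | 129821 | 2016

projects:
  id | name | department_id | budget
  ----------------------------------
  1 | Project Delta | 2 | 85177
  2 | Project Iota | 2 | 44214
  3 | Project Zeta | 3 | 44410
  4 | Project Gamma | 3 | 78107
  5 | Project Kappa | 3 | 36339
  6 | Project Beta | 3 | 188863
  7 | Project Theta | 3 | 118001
SELECT c.name, p.name AS department, c.budget FROM projects c JOIN departments p ON c.department_id = p.id

Execution result:
name | department | budget
Project Delta | Engineering | 85177
Project Iota | Engineering | 44214
Project Zeta | Legal | 44410
Project Gamma | Legal | 78107
Project Kappa | Legal | 36339
Project Beta | Legal | 188863
Project Theta | Legal | 118001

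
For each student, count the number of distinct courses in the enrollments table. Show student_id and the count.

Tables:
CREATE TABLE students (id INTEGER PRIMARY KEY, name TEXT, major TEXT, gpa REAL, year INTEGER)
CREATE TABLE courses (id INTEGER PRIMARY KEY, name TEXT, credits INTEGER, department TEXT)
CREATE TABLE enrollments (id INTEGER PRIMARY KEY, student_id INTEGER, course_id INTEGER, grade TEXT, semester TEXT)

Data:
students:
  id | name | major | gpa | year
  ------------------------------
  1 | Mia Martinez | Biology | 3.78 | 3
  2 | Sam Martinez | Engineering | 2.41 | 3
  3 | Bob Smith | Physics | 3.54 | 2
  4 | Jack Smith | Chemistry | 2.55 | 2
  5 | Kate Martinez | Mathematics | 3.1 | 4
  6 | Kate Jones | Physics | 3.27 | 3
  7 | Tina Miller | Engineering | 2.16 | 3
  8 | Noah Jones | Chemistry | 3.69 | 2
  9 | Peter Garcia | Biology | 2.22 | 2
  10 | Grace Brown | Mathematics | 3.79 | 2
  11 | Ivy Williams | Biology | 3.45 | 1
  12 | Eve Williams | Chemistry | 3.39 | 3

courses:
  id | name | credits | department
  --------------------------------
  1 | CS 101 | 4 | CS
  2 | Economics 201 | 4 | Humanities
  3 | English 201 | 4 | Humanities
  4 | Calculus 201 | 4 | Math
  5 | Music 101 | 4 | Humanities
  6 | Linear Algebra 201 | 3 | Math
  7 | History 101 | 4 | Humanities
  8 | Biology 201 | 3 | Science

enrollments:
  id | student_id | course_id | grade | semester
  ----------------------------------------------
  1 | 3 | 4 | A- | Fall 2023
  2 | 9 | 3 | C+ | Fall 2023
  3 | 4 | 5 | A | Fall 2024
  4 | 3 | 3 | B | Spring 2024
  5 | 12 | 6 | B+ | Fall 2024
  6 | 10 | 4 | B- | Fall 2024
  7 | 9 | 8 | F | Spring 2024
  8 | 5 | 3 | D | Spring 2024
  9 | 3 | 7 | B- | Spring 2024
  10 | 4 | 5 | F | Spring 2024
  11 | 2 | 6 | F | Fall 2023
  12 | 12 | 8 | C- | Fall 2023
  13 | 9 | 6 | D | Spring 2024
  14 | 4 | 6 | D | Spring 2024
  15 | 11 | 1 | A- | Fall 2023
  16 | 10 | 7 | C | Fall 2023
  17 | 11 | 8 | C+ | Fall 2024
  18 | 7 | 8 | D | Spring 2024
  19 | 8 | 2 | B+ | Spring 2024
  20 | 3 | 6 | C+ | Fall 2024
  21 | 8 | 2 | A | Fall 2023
SELECT student_id, COUNT(DISTINCT course_id) AS distinct_course_count FROM enrollments GROUP BY student_id

Execution result:
student_id | distinct_course_count
2 | 1
3 | 4
4 | 2
5 | 1
7 | 1
8 | 1
9 | 3
10 | 2
11 | 2
12 | 2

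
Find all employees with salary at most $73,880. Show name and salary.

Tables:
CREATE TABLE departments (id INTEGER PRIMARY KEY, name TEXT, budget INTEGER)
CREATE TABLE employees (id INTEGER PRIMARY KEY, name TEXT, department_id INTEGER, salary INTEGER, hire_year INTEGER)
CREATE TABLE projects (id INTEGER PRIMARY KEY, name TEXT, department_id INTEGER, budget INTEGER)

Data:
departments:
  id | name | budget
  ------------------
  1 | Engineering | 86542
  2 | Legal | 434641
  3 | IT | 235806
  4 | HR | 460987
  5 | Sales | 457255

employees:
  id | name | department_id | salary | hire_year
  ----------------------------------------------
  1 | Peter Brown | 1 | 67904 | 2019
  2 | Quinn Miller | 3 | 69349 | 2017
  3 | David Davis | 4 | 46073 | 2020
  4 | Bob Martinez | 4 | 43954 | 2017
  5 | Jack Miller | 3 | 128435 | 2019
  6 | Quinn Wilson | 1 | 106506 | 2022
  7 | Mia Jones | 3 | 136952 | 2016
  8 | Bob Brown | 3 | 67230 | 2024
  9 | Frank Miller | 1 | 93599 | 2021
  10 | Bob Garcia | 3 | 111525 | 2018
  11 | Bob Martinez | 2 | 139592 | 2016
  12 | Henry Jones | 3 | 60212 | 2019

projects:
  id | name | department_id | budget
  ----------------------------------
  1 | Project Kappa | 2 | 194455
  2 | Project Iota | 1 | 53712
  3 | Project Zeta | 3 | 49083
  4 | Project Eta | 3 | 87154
SELECT name, salary FROM employees WHERE salary <= 73880

Execution result:
name | salary
Peter Brown | 67904
Quinn Miller | 69349
David Davis | 46073
Bob Martinez | 43954
Bob Brown | 67230
Henry Jones | 60212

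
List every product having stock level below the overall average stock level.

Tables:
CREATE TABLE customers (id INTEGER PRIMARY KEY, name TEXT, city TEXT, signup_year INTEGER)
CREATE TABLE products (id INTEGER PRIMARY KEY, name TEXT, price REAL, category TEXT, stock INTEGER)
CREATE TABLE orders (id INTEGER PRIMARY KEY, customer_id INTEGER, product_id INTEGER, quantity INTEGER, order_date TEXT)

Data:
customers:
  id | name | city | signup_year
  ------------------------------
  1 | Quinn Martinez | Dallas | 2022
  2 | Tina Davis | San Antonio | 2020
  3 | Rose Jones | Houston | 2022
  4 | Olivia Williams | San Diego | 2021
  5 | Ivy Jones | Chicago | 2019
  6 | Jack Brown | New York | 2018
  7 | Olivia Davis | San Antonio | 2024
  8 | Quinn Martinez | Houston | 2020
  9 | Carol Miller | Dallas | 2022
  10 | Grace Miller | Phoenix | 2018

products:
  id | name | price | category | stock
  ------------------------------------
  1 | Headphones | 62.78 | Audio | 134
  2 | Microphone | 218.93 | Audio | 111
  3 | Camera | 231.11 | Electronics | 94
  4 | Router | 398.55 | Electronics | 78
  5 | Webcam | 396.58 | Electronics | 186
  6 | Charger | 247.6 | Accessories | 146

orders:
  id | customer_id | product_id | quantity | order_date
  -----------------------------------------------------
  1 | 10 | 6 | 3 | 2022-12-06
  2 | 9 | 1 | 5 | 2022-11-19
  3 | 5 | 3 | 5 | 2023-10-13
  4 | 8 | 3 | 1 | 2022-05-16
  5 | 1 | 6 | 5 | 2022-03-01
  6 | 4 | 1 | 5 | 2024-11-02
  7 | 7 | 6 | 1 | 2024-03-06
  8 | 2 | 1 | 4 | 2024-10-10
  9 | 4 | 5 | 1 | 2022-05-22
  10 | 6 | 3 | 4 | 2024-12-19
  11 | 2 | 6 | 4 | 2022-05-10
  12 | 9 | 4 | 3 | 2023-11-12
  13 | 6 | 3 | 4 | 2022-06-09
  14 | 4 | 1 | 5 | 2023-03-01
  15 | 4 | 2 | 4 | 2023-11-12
SELECT name, stock FROM products WHERE stock < (SELECT AVG(stock) FROM products)

Execution result:
name | stock
Microphone | 111
Camera | 94
Router | 78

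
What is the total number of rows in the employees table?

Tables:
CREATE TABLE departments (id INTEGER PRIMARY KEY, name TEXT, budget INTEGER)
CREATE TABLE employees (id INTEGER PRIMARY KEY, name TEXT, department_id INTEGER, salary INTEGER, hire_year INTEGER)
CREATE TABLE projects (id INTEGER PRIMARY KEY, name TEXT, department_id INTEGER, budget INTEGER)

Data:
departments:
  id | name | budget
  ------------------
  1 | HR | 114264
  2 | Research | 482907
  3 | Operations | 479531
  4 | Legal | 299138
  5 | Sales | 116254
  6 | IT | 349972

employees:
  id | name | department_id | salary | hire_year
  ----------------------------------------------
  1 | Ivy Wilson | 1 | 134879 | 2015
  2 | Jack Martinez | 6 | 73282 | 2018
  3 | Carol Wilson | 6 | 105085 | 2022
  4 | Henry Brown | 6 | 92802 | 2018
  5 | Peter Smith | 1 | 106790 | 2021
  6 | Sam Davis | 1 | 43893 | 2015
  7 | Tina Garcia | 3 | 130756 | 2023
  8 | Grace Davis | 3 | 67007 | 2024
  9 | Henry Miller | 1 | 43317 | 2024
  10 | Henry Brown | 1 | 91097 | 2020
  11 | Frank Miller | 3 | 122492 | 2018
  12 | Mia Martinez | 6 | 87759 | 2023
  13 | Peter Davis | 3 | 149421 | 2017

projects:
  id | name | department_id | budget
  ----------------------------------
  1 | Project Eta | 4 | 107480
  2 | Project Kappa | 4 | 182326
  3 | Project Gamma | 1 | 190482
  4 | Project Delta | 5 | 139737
SELECT COUNT(*) FROM employees

Execution result:
13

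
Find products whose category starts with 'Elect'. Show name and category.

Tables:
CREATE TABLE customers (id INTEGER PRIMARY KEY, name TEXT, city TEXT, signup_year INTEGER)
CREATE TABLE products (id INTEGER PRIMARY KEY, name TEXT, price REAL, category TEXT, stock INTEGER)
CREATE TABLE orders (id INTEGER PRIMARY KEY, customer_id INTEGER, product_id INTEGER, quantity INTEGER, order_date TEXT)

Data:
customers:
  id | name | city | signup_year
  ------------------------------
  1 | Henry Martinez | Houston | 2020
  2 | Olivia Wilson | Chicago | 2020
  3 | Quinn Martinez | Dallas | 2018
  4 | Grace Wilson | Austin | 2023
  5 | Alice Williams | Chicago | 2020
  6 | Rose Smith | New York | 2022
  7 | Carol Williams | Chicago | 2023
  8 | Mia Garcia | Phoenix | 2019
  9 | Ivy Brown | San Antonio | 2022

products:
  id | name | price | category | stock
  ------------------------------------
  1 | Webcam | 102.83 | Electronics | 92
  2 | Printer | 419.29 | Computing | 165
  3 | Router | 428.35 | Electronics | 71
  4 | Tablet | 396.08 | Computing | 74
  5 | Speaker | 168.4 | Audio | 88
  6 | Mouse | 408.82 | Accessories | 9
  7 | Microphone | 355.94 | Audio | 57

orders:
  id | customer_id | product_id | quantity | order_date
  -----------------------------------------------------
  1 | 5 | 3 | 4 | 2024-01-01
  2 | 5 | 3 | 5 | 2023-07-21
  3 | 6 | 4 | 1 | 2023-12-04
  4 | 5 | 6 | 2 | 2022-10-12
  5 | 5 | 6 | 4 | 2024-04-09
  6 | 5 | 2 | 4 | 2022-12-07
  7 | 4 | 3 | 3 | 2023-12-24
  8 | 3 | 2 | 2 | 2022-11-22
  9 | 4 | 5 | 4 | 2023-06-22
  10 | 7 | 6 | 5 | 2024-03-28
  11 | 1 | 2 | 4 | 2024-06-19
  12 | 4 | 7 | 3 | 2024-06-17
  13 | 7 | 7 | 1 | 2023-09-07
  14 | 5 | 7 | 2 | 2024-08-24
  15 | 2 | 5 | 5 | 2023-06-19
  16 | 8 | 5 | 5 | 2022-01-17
SELECT name, category FROM products WHERE category LIKE 'Elect%'

Execution result:
name | category
Webcam | Electronics
Router | Electronics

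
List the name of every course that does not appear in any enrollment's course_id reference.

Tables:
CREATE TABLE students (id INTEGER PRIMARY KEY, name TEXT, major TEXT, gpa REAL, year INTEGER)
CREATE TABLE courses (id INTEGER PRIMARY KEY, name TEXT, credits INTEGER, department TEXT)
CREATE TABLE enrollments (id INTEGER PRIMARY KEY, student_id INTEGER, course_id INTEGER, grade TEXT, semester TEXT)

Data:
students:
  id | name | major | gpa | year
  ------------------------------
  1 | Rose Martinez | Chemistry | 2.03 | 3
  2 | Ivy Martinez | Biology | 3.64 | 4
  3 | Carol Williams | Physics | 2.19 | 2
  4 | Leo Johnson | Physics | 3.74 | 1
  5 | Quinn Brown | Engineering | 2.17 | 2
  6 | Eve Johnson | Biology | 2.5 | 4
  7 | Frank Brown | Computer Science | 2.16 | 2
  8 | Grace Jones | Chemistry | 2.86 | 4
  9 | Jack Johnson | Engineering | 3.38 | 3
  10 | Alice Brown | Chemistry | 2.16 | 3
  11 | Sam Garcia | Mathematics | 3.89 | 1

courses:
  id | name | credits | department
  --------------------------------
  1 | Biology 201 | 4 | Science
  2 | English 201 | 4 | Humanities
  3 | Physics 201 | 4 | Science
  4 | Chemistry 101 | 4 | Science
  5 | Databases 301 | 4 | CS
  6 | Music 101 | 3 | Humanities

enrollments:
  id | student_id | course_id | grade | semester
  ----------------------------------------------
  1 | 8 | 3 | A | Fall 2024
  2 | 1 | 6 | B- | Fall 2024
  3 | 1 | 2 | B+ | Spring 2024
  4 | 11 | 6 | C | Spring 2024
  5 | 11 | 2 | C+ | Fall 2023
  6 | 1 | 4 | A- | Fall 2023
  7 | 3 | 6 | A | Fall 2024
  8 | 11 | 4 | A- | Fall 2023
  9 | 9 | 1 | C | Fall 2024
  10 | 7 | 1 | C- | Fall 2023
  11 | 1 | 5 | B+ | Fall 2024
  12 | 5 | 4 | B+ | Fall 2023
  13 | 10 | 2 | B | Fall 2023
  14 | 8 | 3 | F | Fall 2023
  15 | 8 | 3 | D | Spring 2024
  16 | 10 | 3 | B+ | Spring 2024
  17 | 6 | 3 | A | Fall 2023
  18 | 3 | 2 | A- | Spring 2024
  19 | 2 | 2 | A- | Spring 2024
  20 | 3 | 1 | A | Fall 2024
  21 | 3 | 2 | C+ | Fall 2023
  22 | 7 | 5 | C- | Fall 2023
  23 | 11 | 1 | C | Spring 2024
SELECT p.name FROM courses p LEFT JOIN enrollments c ON c.course_id = p.id WHERE c.id IS NULL

Execution result:
(no rows)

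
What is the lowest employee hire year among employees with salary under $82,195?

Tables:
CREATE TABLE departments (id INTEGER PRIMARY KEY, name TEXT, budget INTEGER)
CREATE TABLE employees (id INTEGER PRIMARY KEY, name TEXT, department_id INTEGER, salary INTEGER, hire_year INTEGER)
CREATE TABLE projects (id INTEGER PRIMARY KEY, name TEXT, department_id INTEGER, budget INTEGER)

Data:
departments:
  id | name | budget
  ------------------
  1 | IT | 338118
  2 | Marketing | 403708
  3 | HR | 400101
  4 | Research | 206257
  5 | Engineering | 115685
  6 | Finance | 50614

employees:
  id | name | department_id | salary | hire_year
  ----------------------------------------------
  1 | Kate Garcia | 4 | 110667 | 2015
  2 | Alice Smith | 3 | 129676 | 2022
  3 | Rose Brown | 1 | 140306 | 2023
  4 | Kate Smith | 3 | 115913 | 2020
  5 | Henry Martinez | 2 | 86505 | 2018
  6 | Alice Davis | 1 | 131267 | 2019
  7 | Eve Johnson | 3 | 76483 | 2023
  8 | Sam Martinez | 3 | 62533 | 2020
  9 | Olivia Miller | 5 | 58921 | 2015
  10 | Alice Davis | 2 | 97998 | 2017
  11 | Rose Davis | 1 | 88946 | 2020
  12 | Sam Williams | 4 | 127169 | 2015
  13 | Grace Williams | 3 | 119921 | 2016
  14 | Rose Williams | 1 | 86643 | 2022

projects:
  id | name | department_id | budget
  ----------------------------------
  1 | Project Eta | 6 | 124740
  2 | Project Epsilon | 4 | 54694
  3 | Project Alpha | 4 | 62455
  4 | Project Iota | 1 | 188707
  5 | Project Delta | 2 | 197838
SELECT MIN(hire_year) FROM employees WHERE salary < 82195

Execution result:
2015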